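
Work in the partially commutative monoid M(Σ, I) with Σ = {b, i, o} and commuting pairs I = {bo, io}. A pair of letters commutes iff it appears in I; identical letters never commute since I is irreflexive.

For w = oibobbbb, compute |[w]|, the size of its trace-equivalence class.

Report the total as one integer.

28

0(o) covers ∅
1(i) covers ∅
2(b) covers 1:i
3(o) covers 0:o
4(b) covers 2:b
5(b) covers 4:b
6(b) covers 5:b
7(b) covers 6:b
floor of heap: 0:o, 1:i
completions by unplaced set U, small U first (add the entries for U minus each lowest piece of U):
  |U|=1: {3}:1  {7}:1
  |U|=2: {0,3}:1  {3,7}:2  {6,7}:1
  |U|=3: {0,3,7}:3  {3,6,7}:3  {5,6,7}:1
  |U|=4: {0,3,6,7}:6  {3,5,6,7}:4  {4,5,6,7}:1
  |U|=5: {0,3,5,6,7}:10  {2,4,5,6,7}:1  {3,4,5,6,7}:5
  |U|=6: {0,3,4,5,6,7}:15  {1,2,4,5,6,7}:1  {2,3,4,5,6,7}:6
  start at 0(o): 7
  start at 1(i): 21
sum over floor = 28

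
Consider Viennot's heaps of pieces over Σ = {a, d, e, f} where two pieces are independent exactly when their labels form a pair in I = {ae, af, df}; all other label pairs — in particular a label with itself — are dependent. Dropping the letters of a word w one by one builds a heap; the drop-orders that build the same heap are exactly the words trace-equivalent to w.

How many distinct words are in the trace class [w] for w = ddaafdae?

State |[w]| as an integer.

13

0(d) covers ∅
1(d) covers 0:d
2(a) covers 1:d
3(a) covers 2:a
4(f) covers ∅
5(d) covers 3:a
6(a) covers 5:d
7(e) covers 4:f, 5:d
floor of heap: 0:d, 4:f
completions by unplaced set U, small U first (add the entries for U minus each lowest piece of U):
  |U|=1: {6}:1  {7}:1
  |U|=2: {4,7}:1  {6,7}:2
  |U|=3: {4,6,7}:3  {5,6,7}:2
  |U|=4: {3,5,6,7}:2  {4,5,6,7}:5
  |U|=5: {2,3,5,6,7}:2  {3,4,5,6,7}:7
  |U|=6: {1,2,3,5,6,7}:2  {2,3,4,5,6,7}:9
  start at 0(d): 11
  start at 4(f): 2
sum over floor = 13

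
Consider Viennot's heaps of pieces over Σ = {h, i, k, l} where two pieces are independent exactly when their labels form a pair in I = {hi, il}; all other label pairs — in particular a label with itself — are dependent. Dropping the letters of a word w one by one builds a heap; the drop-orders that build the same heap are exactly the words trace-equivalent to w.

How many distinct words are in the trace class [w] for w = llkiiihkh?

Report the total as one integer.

piece 0:l — minimal
piece 1:l rests on {0:l}
piece 2:k rests on {1:l}
piece 3:i rests on {2:k}
piece 4:i rests on {3:i}
piece 5:i rests on {4:i}
piece 6:h rests on {2:k}
piece 7:k rests on {5:i, 6:h}
piece 8:h rests on {7:k}
minimal pieces: {0:l}
ways to finish when only these pieces remain (= sum over removing one remaining piece with nothing left below it):
  1 left: {8}→1
  2 left: {7,8}→1
  3 left: {5,7,8}→1  {6,7,8}→1
  4 left: {4,5,7,8}→1  {5,6,7,8}→2
  5 left: {3,4,5,7,8}→1  {4,5,6,7,8}→3
  6 left: {3,4,5,6,7,8}→4
  7 left: {2,3,4,5,6,7,8}→4
  placing 0:l first → 4 extensions

4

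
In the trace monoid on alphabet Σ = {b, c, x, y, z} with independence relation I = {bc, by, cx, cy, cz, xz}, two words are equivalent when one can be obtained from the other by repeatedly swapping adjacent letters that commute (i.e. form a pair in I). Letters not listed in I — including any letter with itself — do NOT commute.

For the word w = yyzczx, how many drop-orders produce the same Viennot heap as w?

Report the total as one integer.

drop 0:y onto floor
drop 1:y onto {0:y}
drop 2:z onto {1:y}
drop 3:c onto floor
drop 4:z onto {2:z}
drop 5:x onto {1:y}
ground layer = {0:y, 3:c}
drop-orders for the pieces not yet dropped (sum over which currently-grounded one goes next):
  1 to go: {3} 1  {4} 1  {5} 1
  2 to go: {2,4} 1  {3,4} 2  {3,5} 2  {4,5} 2
  3 to go: {2,3,4} 3  {2,4,5} 3  {3,4,5} 6
  4 to go: {1,2,4,5} 3  {2,3,4,5} 12
  if 0:y drops first: 15 orders
  if 3:c drops first: 3 orders
heap linearizations: 18

18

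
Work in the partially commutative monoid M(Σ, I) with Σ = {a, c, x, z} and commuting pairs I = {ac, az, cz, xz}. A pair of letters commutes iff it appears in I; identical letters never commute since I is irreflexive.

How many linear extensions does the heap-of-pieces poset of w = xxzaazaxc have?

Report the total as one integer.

36

drop 0:x onto floor
drop 1:x onto {0:x}
drop 2:z onto floor
drop 3:a onto {1:x}
drop 4:a onto {3:a}
drop 5:z onto {2:z}
drop 6:a onto {4:a}
drop 7:x onto {6:a}
drop 8:c onto {7:x}
ground layer = {0:x, 2:z}
drop-orders for the pieces not yet dropped (sum over which currently-grounded one goes next):
  1 to go: {5} 1  {8} 1
  2 to go: {2,5} 1  {5,8} 2  {7,8} 1
  3 to go: {2,5,8} 3  {5,7,8} 3  {6,7,8} 1
  4 to go: {2,5,7,8} 6  {4,6,7,8} 1  {5,6,7,8} 4
  5 to go: {2,5,6,7,8} 10  {3,4,6,7,8} 1  {4,5,6,7,8} 5
  6 to go: {1,3,4,6,7,8} 1  {2,4,5,6,7,8} 15  {3,4,5,6,7,8} 6
  7 to go: {0,1,3,4,6,7,8} 1  {1,3,4,5,6,7,8} 7  {2,3,4,5,6,7,8} 21
  if 0:x drops first: 28 orders
  if 2:z drops first: 8 orders
heap linearizations: 36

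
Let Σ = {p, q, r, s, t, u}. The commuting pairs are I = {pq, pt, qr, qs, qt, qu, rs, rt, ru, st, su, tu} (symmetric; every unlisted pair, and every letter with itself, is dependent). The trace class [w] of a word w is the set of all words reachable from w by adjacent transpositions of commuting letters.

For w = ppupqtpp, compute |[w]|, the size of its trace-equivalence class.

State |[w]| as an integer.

drop 0:p onto floor
drop 1:p onto {0:p}
drop 2:u onto {1:p}
drop 3:p onto {2:u}
drop 4:q onto floor
drop 5:t onto floor
drop 6:p onto {3:p}
drop 7:p onto {6:p}
ground layer = {0:p, 4:q, 5:t}
drop-orders for the pieces not yet dropped (sum over which currently-grounded one goes next):
  1 to go: {4} 1  {5} 1  {7} 1
  2 to go: {4,5} 2  {4,7} 2  {5,7} 2  {6,7} 1
  3 to go: {3,6,7} 1  {4,5,7} 6  {4,6,7} 3  {5,6,7} 3
  4 to go: {2,3,6,7} 1  {3,4,6,7} 4  {3,5,6,7} 4  {4,5,6,7} 12
  5 to go: {1,2,3,6,7} 1  {2,3,4,6,7} 5  {2,3,5,6,7} 5  {3,4,5,6,7} 20
  6 to go: {0,1,2,3,6,7} 1  {1,2,3,4,6,7} 6  {1,2,3,5,6,7} 6  {2,3,4,5,6,7} 30
  if 0:p drops first: 42 orders
  if 4:q drops first: 7 orders
  if 5:t drops first: 7 orders
heap linearizations: 56

56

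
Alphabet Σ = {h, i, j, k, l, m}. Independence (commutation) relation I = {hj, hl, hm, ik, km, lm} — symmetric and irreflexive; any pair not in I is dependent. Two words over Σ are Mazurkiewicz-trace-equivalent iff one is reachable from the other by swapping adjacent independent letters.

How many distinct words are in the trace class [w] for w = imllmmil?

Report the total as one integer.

10

piece 0:i — minimal
piece 1:m rests on {0:i}
piece 2:l rests on {0:i}
piece 3:l rests on {2:l}
piece 4:m rests on {1:m}
piece 5:m rests on {4:m}
piece 6:i rests on {3:l, 5:m}
piece 7:l rests on {6:i}
minimal pieces: {0:i}
ways to finish when only these pieces remain (= sum over removing one remaining piece with nothing left below it):
  1 left: {7}→1
  2 left: {6,7}→1
  3 left: {3,6,7}→1  {5,6,7}→1
  4 left: {2,3,6,7}→1  {3,5,6,7}→2  {4,5,6,7}→1
  5 left: {1,4,5,6,7}→1  {2,3,5,6,7}→3  {3,4,5,6,7}→3
  6 left: {1,3,4,5,6,7}→4  {2,3,4,5,6,7}→6
  placing 0:i first → 10 extensions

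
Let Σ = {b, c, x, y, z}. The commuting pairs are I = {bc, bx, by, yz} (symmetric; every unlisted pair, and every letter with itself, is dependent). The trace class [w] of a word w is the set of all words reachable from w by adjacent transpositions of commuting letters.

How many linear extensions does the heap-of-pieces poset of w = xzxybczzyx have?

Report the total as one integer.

0(x) covers ∅
1(z) covers 0:x
2(x) covers 1:z
3(y) covers 2:x
4(b) covers 1:z
5(c) covers 3:y
6(z) covers 4:b, 5:c
7(z) covers 6:z
8(y) covers 5:c
9(x) covers 7:z, 8:y
floor of heap: 0:x
completions by unplaced set U, small U first (add the entries for U minus each lowest piece of U):
  |U|=1: {9}:1
  |U|=2: {7,9}:1  {8,9}:1
  |U|=3: {6,7,9}:1  {7,8,9}:2
  |U|=4: {4,6,7,9}:1  {6,7,8,9}:3
  |U|=5: {4,6,7,8,9}:4  {5,6,7,8,9}:3
  |U|=6: {3,5,6,7,8,9}:3  {4,5,6,7,8,9}:7
  |U|=7: {2,3,5,6,7,8,9}:3  {3,4,5,6,7,8,9}:10
  |U|=8: {2,3,4,5,6,7,8,9}:13
  start at 0(x): 13

13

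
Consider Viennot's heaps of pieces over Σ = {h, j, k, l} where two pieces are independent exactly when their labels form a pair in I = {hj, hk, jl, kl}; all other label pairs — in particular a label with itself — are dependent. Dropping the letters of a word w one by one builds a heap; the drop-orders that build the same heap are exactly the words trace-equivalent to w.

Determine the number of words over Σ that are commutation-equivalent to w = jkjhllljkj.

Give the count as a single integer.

piece 0:j — minimal
piece 1:k rests on {0:j}
piece 2:j rests on {1:k}
piece 3:h — minimal
piece 4:l rests on {3:h}
piece 5:l rests on {4:l}
piece 6:l rests on {5:l}
piece 7:j rests on {2:j}
piece 8:k rests on {7:j}
piece 9:j rests on {8:k}
minimal pieces: {0:j, 3:h}
ways to finish when only these pieces remain (= sum over removing one remaining piece with nothing left below it):
  1 left: {6}→1  {9}→1
  2 left: {5,6}→1  {6,9}→2  {8,9}→1
  3 left: {4,5,6}→1  {5,6,9}→3  {6,8,9}→3  {7,8,9}→1
  4 left: {2,7,8,9}→1  {3,4,5,6}→1  {4,5,6,9}→4  {5,6,8,9}→6  {6,7,8,9}→4
  5 left: {1,2,7,8,9}→1  {2,6,7,8,9}→5  {3,4,5,6,9}→5  {4,5,6,8,9}→10  {5,6,7,8,9}→10
  6 left: {0,1,2,7,8,9}→1  {1,2,6,7,8,9}→6  {2,5,6,7,8,9}→15  {3,4,5,6,8,9}→15  {4,5,6,7,8,9}→20
  7 left: {0,1,2,6,7,8,9}→7  {1,2,5,6,7,8,9}→21  {2,4,5,6,7,8,9}→35  {3,4,5,6,7,8,9}→35
  8 left: {0,1,2,5,6,7,8,9}→28  {1,2,4,5,6,7,8,9}→56  {2,3,4,5,6,7,8,9}→70
  placing 0:j first → 126 extensions
  placing 3:h first → 84 extensions
total linear extensions = 210

210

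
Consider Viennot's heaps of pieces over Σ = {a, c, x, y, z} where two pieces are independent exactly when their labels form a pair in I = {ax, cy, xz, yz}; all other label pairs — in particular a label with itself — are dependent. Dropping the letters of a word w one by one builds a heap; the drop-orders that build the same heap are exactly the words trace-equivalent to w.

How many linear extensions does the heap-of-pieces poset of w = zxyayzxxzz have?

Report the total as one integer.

drop 0:z onto floor
drop 1:x onto floor
drop 2:y onto {1:x}
drop 3:a onto {0:z, 2:y}
drop 4:y onto {3:a}
drop 5:z onto {3:a}
drop 6:x onto {4:y}
drop 7:x onto {6:x}
drop 8:z onto {5:z}
drop 9:z onto {8:z}
ground layer = {0:z, 1:x}
drop-orders for the pieces not yet dropped (sum over which currently-grounded one goes next):
  1 to go: {7} 1  {9} 1
  2 to go: {6,7} 1  {7,9} 2  {8,9} 1
  3 to go: {4,6,7} 1  {5,8,9} 1  {6,7,9} 3  {7,8,9} 3
  4 to go: {4,6,7,9} 4  {5,7,8,9} 4  {6,7,8,9} 6
  5 to go: {4,6,7,8,9} 10  {5,6,7,8,9} 10
  6 to go: {4,5,6,7,8,9} 20
  7 to go: {3,4,5,6,7,8,9} 20
  8 to go: {0,3,4,5,6,7,8,9} 20  {2,3,4,5,6,7,8,9} 20
  if 0:z drops first: 20 orders
  if 1:x drops first: 40 orders
heap linearizations: 60

60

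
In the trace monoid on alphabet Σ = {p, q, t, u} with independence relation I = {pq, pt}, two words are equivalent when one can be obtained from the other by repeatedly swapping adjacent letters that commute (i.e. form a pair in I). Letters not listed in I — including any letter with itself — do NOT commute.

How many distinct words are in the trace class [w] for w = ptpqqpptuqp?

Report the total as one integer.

140

drop 0:p onto floor
drop 1:t onto floor
drop 2:p onto {0:p}
drop 3:q onto {1:t}
drop 4:q onto {3:q}
drop 5:p onto {2:p}
drop 6:p onto {5:p}
drop 7:t onto {4:q}
drop 8:u onto {6:p, 7:t}
drop 9:q onto {8:u}
drop 10:p onto {8:u}
ground layer = {0:p, 1:t}
drop-orders for the pieces not yet dropped (sum over which currently-grounded one goes next):
  1 to go: {9} 1  {10} 1
  2 to go: {9,10} 2
  3 to go: {8,9,10} 2
  4 to go: {6,8,9,10} 2  {7,8,9,10} 2
  5 to go: {4,7,8,9,10} 2  {5,6,8,9,10} 2  {6,7,8,9,10} 4
  6 to go: {2,5,6,8,9,10} 2  {3,4,7,8,9,10} 2  {4,6,7,8,9,10} 6  {5,6,7,8,9,10} 6
  7 to go: {0,2,5,6,8,9,10} 2  {1,3,4,7,8,9,10} 2  {2,5,6,7,8,9,10} 8  {3,4,6,7,8,9,10} 8  {4,5,6,7,8,9,10} 12
  8 to go: {0,2,5,6,7,8,9,10} 10  {1,3,4,6,7,8,9,10} 10  {2,4,5,6,7,8,9,10} 20  {3,4,5,6,7,8,9,10} 20
  9 to go: {0,2,4,5,6,7,8,9,10} 30  {1,3,4,5,6,7,8,9,10} 30  {2,3,4,5,6,7,8,9,10} 40
  if 0:p drops first: 70 orders
  if 1:t drops first: 70 orders
heap linearizations: 140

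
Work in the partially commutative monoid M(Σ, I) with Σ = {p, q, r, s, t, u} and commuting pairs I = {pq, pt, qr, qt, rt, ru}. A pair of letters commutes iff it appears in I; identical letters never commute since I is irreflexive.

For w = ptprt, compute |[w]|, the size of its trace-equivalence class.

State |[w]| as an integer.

10

drop 0:p onto floor
drop 1:t onto floor
drop 2:p onto {0:p}
drop 3:r onto {2:p}
drop 4:t onto {1:t}
ground layer = {0:p, 1:t}
drop-orders for the pieces not yet dropped (sum over which currently-grounded one goes next):
  1 to go: {3} 1  {4} 1
  2 to go: {1,4} 1  {2,3} 1  {3,4} 2
  3 to go: {0,2,3} 1  {1,3,4} 3  {2,3,4} 3
  if 0:p drops first: 6 orders
  if 1:t drops first: 4 orders
heap linearizations: 10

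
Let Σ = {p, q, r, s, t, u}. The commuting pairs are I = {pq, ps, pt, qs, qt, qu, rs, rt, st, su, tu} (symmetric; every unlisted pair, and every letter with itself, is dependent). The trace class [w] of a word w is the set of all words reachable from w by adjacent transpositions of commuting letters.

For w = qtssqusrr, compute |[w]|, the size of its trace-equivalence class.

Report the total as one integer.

1512

#0=q has no predecessor
#1=t has no predecessor
#2=s has no predecessor
#3=s depends on [2:s]
#4=q depends on [0:q]
#5=u has no predecessor
#6=s depends on [3:s]
#7=r depends on [4:q, 5:u]
#8=r depends on [7:r]
sources: [0:q, 1:t, 2:s, 5:u]
N(rest) = Σ N(rest − s) over sources s of rest; N(one piece) = 1:
  size 1 → [1]=1  [6]=1  [8]=1
  size 2 → [1,6]=2  [1,8]=2  [3,6]=1  [6,8]=2  [7,8]=1
  size 3 → [1,3,6]=3  [1,6,8]=6  [1,7,8]=3  [2,3,6]=1  [3,6,8]=3  [4,7,8]=1  [5,7,8]=1  [6,7,8]=3
  size 4 → [0,4,7,8]=1  [1,2,3,6]=4  [1,3,6,8]=12  [1,4,7,8]=4  [1,5,7,8]=4  [1,6,7,8]=12  [2,3,6,8]=4  [3,6,7,8]=6  [4,5,7,8]=2  [4,6,7,8]=4  [5,6,7,8]=4
  size 5 → [0,1,4,7,8]=5  [0,4,5,7,8]=3  [0,4,6,7,8]=5  [1,2,3,6,8]=20  [1,3,6,7,8]=30  [1,4,5,7,8]=10  [1,4,6,7,8]=20  [1,5,6,7,8]=20  [2,3,6,7,8]=10  [3,4,6,7,8]=10  [3,5,6,7,8]=10  [4,5,6,7,8]=10
  size 6 → [0,1,4,5,7,8]=18  [0,1,4,6,7,8]=30  [0,3,4,6,7,8]=15  [0,4,5,6,7,8]=18  [1,2,3,6,7,8]=60  [1,3,4,6,7,8]=60  [1,3,5,6,7,8]=60  [1,4,5,6,7,8]=60  [2,3,4,6,7,8]=20  [2,3,5,6,7,8]=20  [3,4,5,6,7,8]=30
  size 7 → [0,1,3,4,6,7,8]=105  [0,1,4,5,6,7,8]=126  [0,2,3,4,6,7,8]=35  [0,3,4,5,6,7,8]=63  [1,2,3,4,6,7,8]=140  [1,2,3,5,6,7,8]=140  [1,3,4,5,6,7,8]=210  [2,3,4,5,6,7,8]=70
  first=0(q) contributes 560
  first=1(t) contributes 168
  first=2(s) contributes 504
  first=5(u) contributes 280
|[w]| = 1512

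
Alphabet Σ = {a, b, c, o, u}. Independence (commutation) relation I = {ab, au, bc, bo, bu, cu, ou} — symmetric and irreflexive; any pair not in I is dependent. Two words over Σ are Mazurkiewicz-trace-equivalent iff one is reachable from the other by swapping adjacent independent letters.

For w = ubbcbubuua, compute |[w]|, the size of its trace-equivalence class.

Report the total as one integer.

0(u) covers ∅
1(b) covers ∅
2(b) covers 1:b
3(c) covers ∅
4(b) covers 2:b
5(u) covers 0:u
6(b) covers 4:b
7(u) covers 5:u
8(u) covers 7:u
9(a) covers 3:c
floor of heap: 0:u, 1:b, 3:c
completions by unplaced set U, small U first (add the entries for U minus each lowest piece of U):
  |U|=1: {6}:1  {8}:1  {9}:1
  |U|=2: {3,9}:1  {4,6}:1  {6,8}:2  {6,9}:2  {7,8}:1  {8,9}:2
  |U|=3: {2,4,6}:1  {3,6,9}:3  {3,8,9}:3  {4,6,8}:3  {4,6,9}:3  {5,7,8}:1  {6,7,8}:3  {6,8,9}:6  {7,8,9}:3
  |U|=4: {0,5,7,8}:1  {1,2,4,6}:1  {2,4,6,8}:4  {2,4,6,9}:4  {3,4,6,9}:6  {3,6,8,9}:12  {3,7,8,9}:6  {4,6,7,8}:6  {4,6,8,9}:12  {5,6,7,8}:4  {5,7,8,9}:4  {6,7,8,9}:12
  |U|=5: {0,5,6,7,8}:5  {0,5,7,8,9}:5  {1,2,4,6,8}:5  {1,2,4,6,9}:5  {2,3,4,6,9}:10  {2,4,6,7,8}:10  {2,4,6,8,9}:20  {3,4,6,8,9}:30  {3,5,7,8,9}:10  {3,6,7,8,9}:30  {4,5,6,7,8}:10  {4,6,7,8,9}:30  {5,6,7,8,9}:20
  |U|=6: {0,3,5,7,8,9}:15  {0,4,5,6,7,8}:15  {0,5,6,7,8,9}:30  {1,2,3,4,6,9}:15  {1,2,4,6,7,8}:15  {1,2,4,6,8,9}:30  {2,3,4,6,8,9}:60  {2,4,5,6,7,8}:20  {2,4,6,7,8,9}:60  {3,4,6,7,8,9}:90  {3,5,6,7,8,9}:60  {4,5,6,7,8,9}:60
  |U|=7: {0,2,4,5,6,7,8}:35  {0,3,5,6,7,8,9}:105  {0,4,5,6,7,8,9}:105  {1,2,3,4,6,8,9}:105  {1,2,4,5,6,7,8}:35  {1,2,4,6,7,8,9}:105  {2,3,4,6,7,8,9}:210  {2,4,5,6,7,8,9}:140  {3,4,5,6,7,8,9}:210
  |U|=8: {0,1,2,4,5,6,7,8}:70  {0,2,4,5,6,7,8,9}:280  {0,3,4,5,6,7,8,9}:420  {1,2,3,4,6,7,8,9}:420  {1,2,4,5,6,7,8,9}:280  {2,3,4,5,6,7,8,9}:560
  start at 0(u): 1260
  start at 1(b): 1260
  start at 3(c): 630
sum over floor = 3150

3150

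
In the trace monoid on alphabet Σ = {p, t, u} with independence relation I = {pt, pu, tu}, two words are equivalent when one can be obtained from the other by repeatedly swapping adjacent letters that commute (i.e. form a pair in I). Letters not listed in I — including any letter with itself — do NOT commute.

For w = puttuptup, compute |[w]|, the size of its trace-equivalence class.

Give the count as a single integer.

piece 0:p — minimal
piece 1:u — minimal
piece 2:t — minimal
piece 3:t rests on {2:t}
piece 4:u rests on {1:u}
piece 5:p rests on {0:p}
piece 6:t rests on {3:t}
piece 7:u rests on {4:u}
piece 8:p rests on {5:p}
minimal pieces: {0:p, 1:u, 2:t}
ways to finish when only these pieces remain (= sum over removing one remaining piece with nothing left below it):
  1 left: {6}→1  {7}→1  {8}→1
  2 left: {3,6}→1  {4,7}→1  {5,8}→1  {6,7}→2  {6,8}→2  {7,8}→2
  3 left: {0,5,8}→1  {1,4,7}→1  {2,3,6}→1  {3,6,7}→3  {3,6,8}→3  {4,6,7}→3  {4,7,8}→3  {5,6,8}→3  {5,7,8}→3  {6,7,8}→6
  4 left: {0,5,6,8}→4  {0,5,7,8}→4  {1,4,6,7}→4  {1,4,7,8}→4  {2,3,6,7}→4  {2,3,6,8}→4  {3,4,6,7}→6  {3,5,6,8}→6  {3,6,7,8}→12  {4,5,7,8}→6  {4,6,7,8}→12  {5,6,7,8}→12
  5 left: {0,3,5,6,8}→10  {0,4,5,7,8}→10  {0,5,6,7,8}→20  {1,3,4,6,7}→10  {1,4,5,7,8}→10  {1,4,6,7,8}→20  {2,3,4,6,7}→10  {2,3,5,6,8}→10  {2,3,6,7,8}→20  {3,4,6,7,8}→30  {3,5,6,7,8}→30  {4,5,6,7,8}→30
  6 left: {0,1,4,5,7,8}→20  {0,2,3,5,6,8}→20  {0,3,5,6,7,8}→60  {0,4,5,6,7,8}→60  {1,2,3,4,6,7}→20  {1,3,4,6,7,8}→60  {1,4,5,6,7,8}→60  {2,3,4,6,7,8}→60  {2,3,5,6,7,8}→60  {3,4,5,6,7,8}→90
  7 left: {0,1,4,5,6,7,8}→140  {0,2,3,5,6,7,8}→140  {0,3,4,5,6,7,8}→210  {1,2,3,4,6,7,8}→140  {1,3,4,5,6,7,8}→210  {2,3,4,5,6,7,8}→210
  placing 0:p first → 560 extensions
  placing 1:u first → 560 extensions
  placing 2:t first → 560 extensions
total linear extensions = 1680

1680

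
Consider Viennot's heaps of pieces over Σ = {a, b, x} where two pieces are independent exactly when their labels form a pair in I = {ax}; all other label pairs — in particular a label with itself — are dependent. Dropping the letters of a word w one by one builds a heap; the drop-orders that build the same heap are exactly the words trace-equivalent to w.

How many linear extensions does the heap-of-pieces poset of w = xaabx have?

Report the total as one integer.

piece 0:x — minimal
piece 1:a — minimal
piece 2:a rests on {1:a}
piece 3:b rests on {0:x, 2:a}
piece 4:x rests on {3:b}
minimal pieces: {0:x, 1:a}
ways to finish when only these pieces remain (= sum over removing one remaining piece with nothing left below it):
  1 left: {4}→1
  2 left: {3,4}→1
  3 left: {0,3,4}→1  {2,3,4}→1
  placing 0:x first → 1 extensions
  placing 1:a first → 2 extensions
total linear extensions = 3

3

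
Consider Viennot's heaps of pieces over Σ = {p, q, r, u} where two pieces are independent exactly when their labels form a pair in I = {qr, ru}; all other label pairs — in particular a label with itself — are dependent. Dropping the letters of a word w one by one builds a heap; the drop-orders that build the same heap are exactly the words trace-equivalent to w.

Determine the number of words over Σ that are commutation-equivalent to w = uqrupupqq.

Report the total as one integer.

piece 0:u — minimal
piece 1:q rests on {0:u}
piece 2:r — minimal
piece 3:u rests on {1:q}
piece 4:p rests on {2:r, 3:u}
piece 5:u rests on {4:p}
piece 6:p rests on {5:u}
piece 7:q rests on {6:p}
piece 8:q rests on {7:q}
minimal pieces: {0:u, 2:r}
ways to finish when only these pieces remain (= sum over removing one remaining piece with nothing left below it):
  1 left: {8}→1
  2 left: {7,8}→1
  3 left: {6,7,8}→1
  4 left: {5,6,7,8}→1
  5 left: {4,5,6,7,8}→1
  6 left: {2,4,5,6,7,8}→1  {3,4,5,6,7,8}→1
  7 left: {1,3,4,5,6,7,8}→1  {2,3,4,5,6,7,8}→2
  placing 0:u first → 3 extensions
  placing 2:r first → 1 extensions
total linear extensions = 4

4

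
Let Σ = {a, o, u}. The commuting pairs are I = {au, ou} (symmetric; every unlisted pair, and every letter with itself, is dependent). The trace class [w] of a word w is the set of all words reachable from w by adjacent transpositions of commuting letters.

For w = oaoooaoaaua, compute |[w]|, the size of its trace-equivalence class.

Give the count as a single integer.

11

0(o) covers ∅
1(a) covers 0:o
2(o) covers 1:a
3(o) covers 2:o
4(o) covers 3:o
5(a) covers 4:o
6(o) covers 5:a
7(a) covers 6:o
8(a) covers 7:a
9(u) covers ∅
10(a) covers 8:a
floor of heap: 0:o, 9:u
completions by unplaced set U, small U first (add the entries for U minus each lowest piece of U):
  |U|=1: {9}:1  {10}:1
  |U|=2: {8,10}:1  {9,10}:2
  |U|=3: {7,8,10}:1  {8,9,10}:3
  |U|=4: {6,7,8,10}:1  {7,8,9,10}:4
  |U|=5: {5,6,7,8,10}:1  {6,7,8,9,10}:5
  |U|=6: {4,5,6,7,8,10}:1  {5,6,7,8,9,10}:6
  |U|=7: {3,4,5,6,7,8,10}:1  {4,5,6,7,8,9,10}:7
  |U|=8: {2,3,4,5,6,7,8,10}:1  {3,4,5,6,7,8,9,10}:8
  |U|=9: {1,2,3,4,5,6,7,8,10}:1  {2,3,4,5,6,7,8,9,10}:9
  start at 0(o): 10
  start at 9(u): 1
sum over floor = 11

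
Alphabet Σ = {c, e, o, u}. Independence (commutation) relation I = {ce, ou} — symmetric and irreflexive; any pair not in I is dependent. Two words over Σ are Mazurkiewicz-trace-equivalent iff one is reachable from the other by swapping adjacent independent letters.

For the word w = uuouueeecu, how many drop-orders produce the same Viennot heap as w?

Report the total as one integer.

20

#0=u has no predecessor
#1=u depends on [0:u]
#2=o has no predecessor
#3=u depends on [1:u]
#4=u depends on [3:u]
#5=e depends on [2:o, 4:u]
#6=e depends on [5:e]
#7=e depends on [6:e]
#8=c depends on [2:o, 4:u]
#9=u depends on [7:e, 8:c]
sources: [0:u, 2:o]
N(rest) = Σ N(rest − s) over sources s of rest; N(one piece) = 1:
  size 1 → [9]=1
  size 2 → [7,9]=1  [8,9]=1
  size 3 → [6,7,9]=1  [7,8,9]=2
  size 4 → [5,6,7,9]=1  [6,7,8,9]=3
  size 5 → [5,6,7,8,9]=4
  size 6 → [2,5,6,7,8,9]=4  [4,5,6,7,8,9]=4
  size 7 → [2,4,5,6,7,8,9]=8  [3,4,5,6,7,8,9]=4
  size 8 → [1,3,4,5,6,7,8,9]=4  [2,3,4,5,6,7,8,9]=12
  first=0(u) contributes 16
  first=2(o) contributes 4
|[w]| = 20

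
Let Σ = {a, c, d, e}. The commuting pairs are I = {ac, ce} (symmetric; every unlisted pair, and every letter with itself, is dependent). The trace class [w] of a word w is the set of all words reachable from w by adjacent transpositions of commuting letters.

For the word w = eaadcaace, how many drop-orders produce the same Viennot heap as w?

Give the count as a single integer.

#0=e has no predecessor
#1=a depends on [0:e]
#2=a depends on [1:a]
#3=d depends on [2:a]
#4=c depends on [3:d]
#5=a depends on [3:d]
#6=a depends on [5:a]
#7=c depends on [4:c]
#8=e depends on [6:a]
sources: [0:e]
N(rest) = Σ N(rest − s) over sources s of rest; N(one piece) = 1:
  size 1 → [7]=1  [8]=1
  size 2 → [4,7]=1  [6,8]=1  [7,8]=2
  size 3 → [4,7,8]=3  [5,6,8]=1  [6,7,8]=3
  size 4 → [4,6,7,8]=6  [5,6,7,8]=4
  size 5 → [4,5,6,7,8]=10
  size 6 → [3,4,5,6,7,8]=10
  size 7 → [2,3,4,5,6,7,8]=10
  first=0(e) contributes 10

10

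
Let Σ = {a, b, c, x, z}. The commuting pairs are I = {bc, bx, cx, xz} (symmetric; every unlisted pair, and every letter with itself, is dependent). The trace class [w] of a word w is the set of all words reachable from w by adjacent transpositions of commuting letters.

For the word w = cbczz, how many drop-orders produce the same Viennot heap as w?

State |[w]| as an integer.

0(c) covers ∅
1(b) covers ∅
2(c) covers 0:c
3(z) covers 1:b, 2:c
4(z) covers 3:z
floor of heap: 0:c, 1:b
completions by unplaced set U, small U first (add the entries for U minus each lowest piece of U):
  |U|=1: {4}:1
  |U|=2: {3,4}:1
  |U|=3: {1,3,4}:1  {2,3,4}:1
  start at 0(c): 2
  start at 1(b): 1
sum over floor = 3

3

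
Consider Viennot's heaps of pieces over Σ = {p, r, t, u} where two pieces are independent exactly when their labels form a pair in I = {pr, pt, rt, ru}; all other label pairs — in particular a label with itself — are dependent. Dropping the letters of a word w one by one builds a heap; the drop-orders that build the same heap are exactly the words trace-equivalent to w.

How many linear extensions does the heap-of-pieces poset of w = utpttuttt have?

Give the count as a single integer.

drop 0:u onto floor
drop 1:t onto {0:u}
drop 2:p onto {0:u}
drop 3:t onto {1:t}
drop 4:t onto {3:t}
drop 5:u onto {2:p, 4:t}
drop 6:t onto {5:u}
drop 7:t onto {6:t}
drop 8:t onto {7:t}
ground layer = {0:u}
drop-orders for the pieces not yet dropped (sum over which currently-grounded one goes next):
  1 to go: {8} 1
  2 to go: {7,8} 1
  3 to go: {6,7,8} 1
  4 to go: {5,6,7,8} 1
  5 to go: {2,5,6,7,8} 1  {4,5,6,7,8} 1
  6 to go: {2,4,5,6,7,8} 2  {3,4,5,6,7,8} 1
  7 to go: {1,3,4,5,6,7,8} 1  {2,3,4,5,6,7,8} 3
  if 0:u drops first: 4 orders

4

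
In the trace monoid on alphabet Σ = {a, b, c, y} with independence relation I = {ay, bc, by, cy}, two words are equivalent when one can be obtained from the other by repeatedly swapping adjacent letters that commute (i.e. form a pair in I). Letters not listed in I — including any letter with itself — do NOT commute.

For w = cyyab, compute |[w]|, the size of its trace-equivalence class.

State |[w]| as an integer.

10

drop 0:c onto floor
drop 1:y onto floor
drop 2:y onto {1:y}
drop 3:a onto {0:c}
drop 4:b onto {3:a}
ground layer = {0:c, 1:y}
drop-orders for the pieces not yet dropped (sum over which currently-grounded one goes next):
  1 to go: {2} 1  {4} 1
  2 to go: {1,2} 1  {2,4} 2  {3,4} 1
  3 to go: {0,3,4} 1  {1,2,4} 3  {2,3,4} 3
  if 0:c drops first: 6 orders
  if 1:y drops first: 4 orders
heap linearizations: 10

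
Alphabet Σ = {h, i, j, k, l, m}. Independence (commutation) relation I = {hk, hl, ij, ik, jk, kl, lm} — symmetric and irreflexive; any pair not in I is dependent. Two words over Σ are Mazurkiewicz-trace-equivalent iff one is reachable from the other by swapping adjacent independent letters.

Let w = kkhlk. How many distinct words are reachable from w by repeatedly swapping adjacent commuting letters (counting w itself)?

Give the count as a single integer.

piece 0:k — minimal
piece 1:k rests on {0:k}
piece 2:h — minimal
piece 3:l — minimal
piece 4:k rests on {1:k}
minimal pieces: {0:k, 2:h, 3:l}
ways to finish when only these pieces remain (= sum over removing one remaining piece with nothing left below it):
  1 left: {2}→1  {3}→1  {4}→1
  2 left: {1,4}→1  {2,3}→2  {2,4}→2  {3,4}→2
  3 left: {0,1,4}→1  {1,2,4}→3  {1,3,4}→3  {2,3,4}→6
  placing 0:k first → 12 extensions
  placing 2:h first → 4 extensions
  placing 3:l first → 4 extensions
total linear extensions = 20

20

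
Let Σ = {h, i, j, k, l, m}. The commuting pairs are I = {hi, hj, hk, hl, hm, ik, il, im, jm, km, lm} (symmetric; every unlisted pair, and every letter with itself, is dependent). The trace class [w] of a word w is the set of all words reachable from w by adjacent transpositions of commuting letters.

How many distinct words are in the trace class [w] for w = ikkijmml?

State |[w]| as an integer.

0(i) covers ∅
1(k) covers ∅
2(k) covers 1:k
3(i) covers 0:i
4(j) covers 2:k, 3:i
5(m) covers ∅
6(m) covers 5:m
7(l) covers 4:j
floor of heap: 0:i, 1:k, 5:m
completions by unplaced set U, small U first (add the entries for U minus each lowest piece of U):
  |U|=1: {6}:1  {7}:1
  |U|=2: {4,7}:1  {5,6}:1  {6,7}:2
  |U|=3: {2,4,7}:1  {3,4,7}:1  {4,6,7}:3  {5,6,7}:3
  |U|=4: {0,3,4,7}:1  {1,2,4,7}:1  {2,3,4,7}:2  {2,4,6,7}:4  {3,4,6,7}:4  {4,5,6,7}:6
  |U|=5: {0,2,3,4,7}:3  {0,3,4,6,7}:5  {1,2,3,4,7}:3  {1,2,4,6,7}:5  {2,3,4,6,7}:10  {2,4,5,6,7}:10  {3,4,5,6,7}:10
  |U|=6: {0,1,2,3,4,7}:6  {0,2,3,4,6,7}:18  {0,3,4,5,6,7}:15  {1,2,3,4,6,7}:18  {1,2,4,5,6,7}:15  {2,3,4,5,6,7}:30
  start at 0(i): 63
  start at 1(k): 63
  start at 5(m): 42
sum over floor = 168

168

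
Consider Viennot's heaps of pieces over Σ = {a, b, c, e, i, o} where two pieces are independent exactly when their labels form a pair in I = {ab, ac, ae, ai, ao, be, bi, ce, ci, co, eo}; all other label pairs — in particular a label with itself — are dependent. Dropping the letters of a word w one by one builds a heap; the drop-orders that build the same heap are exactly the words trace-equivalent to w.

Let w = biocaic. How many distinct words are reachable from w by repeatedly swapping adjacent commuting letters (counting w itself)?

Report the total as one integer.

112

0(b) covers ∅
1(i) covers ∅
2(o) covers 0:b, 1:i
3(c) covers 0:b
4(a) covers ∅
5(i) covers 2:o
6(c) covers 3:c
floor of heap: 0:b, 1:i, 4:a
completions by unplaced set U, small U first (add the entries for U minus each lowest piece of U):
  |U|=1: {4}:1  {5}:1  {6}:1
  |U|=2: {2,5}:1  {3,6}:1  {4,5}:2  {4,6}:2  {5,6}:2
  |U|=3: {1,2,5}:1  {2,4,5}:3  {2,5,6}:3  {3,4,6}:3  {3,5,6}:3  {4,5,6}:6
  |U|=4: {1,2,4,5}:4  {1,2,5,6}:4  {2,3,5,6}:6  {2,4,5,6}:12  {3,4,5,6}:12
  |U|=5: {0,2,3,5,6}:6  {1,2,3,5,6}:10  {1,2,4,5,6}:20  {2,3,4,5,6}:30
  start at 0(b): 60
  start at 1(i): 36
  start at 4(a): 16
sum over floor = 112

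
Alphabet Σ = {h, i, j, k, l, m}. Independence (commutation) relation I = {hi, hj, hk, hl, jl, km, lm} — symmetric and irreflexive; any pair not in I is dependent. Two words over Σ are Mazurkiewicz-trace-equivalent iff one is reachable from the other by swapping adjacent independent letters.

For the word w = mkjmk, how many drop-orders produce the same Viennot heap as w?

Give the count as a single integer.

0(m) covers ∅
1(k) covers ∅
2(j) covers 0:m, 1:k
3(m) covers 2:j
4(k) covers 2:j
floor of heap: 0:m, 1:k
completions by unplaced set U, small U first (add the entries for U minus each lowest piece of U):
  |U|=1: {3}:1  {4}:1
  |U|=2: {3,4}:2
  |U|=3: {2,3,4}:2
  start at 0(m): 2
  start at 1(k): 2
sum over floor = 4

4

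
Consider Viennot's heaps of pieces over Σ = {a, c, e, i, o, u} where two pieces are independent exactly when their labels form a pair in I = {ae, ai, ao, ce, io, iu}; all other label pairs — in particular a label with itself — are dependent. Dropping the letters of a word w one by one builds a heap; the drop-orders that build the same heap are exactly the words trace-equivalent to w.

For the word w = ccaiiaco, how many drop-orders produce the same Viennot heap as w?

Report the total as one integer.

6

piece 0:c — minimal
piece 1:c rests on {0:c}
piece 2:a rests on {1:c}
piece 3:i rests on {1:c}
piece 4:i rests on {3:i}
piece 5:a rests on {2:a}
piece 6:c rests on {4:i, 5:a}
piece 7:o rests on {6:c}
minimal pieces: {0:c}
ways to finish when only these pieces remain (= sum over removing one remaining piece with nothing left below it):
  1 left: {7}→1
  2 left: {6,7}→1
  3 left: {4,6,7}→1  {5,6,7}→1
  4 left: {2,5,6,7}→1  {3,4,6,7}→1  {4,5,6,7}→2
  5 left: {2,4,5,6,7}→3  {3,4,5,6,7}→3
  6 left: {2,3,4,5,6,7}→6
  placing 0:c first → 6 extensions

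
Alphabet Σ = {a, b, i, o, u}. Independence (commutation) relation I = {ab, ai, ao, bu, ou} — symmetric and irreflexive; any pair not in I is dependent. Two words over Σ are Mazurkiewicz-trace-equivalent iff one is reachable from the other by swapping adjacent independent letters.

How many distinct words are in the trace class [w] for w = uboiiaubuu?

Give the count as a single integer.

drop 0:u onto floor
drop 1:b onto floor
drop 2:o onto {1:b}
drop 3:i onto {0:u, 2:o}
drop 4:i onto {3:i}
drop 5:a onto {0:u}
drop 6:u onto {4:i, 5:a}
drop 7:b onto {4:i}
drop 8:u onto {6:u}
drop 9:u onto {8:u}
ground layer = {0:u, 1:b}
drop-orders for the pieces not yet dropped (sum over which currently-grounded one goes next):
  1 to go: {7} 1  {9} 1
  2 to go: {7,9} 2  {8,9} 1
  3 to go: {6,8,9} 1  {7,8,9} 3
  4 to go: {5,6,8,9} 1  {6,7,8,9} 4
  5 to go: {4,6,7,8,9} 4  {5,6,7,8,9} 5
  6 to go: {3,4,6,7,8,9} 4  {4,5,6,7,8,9} 9
  7 to go: {2,3,4,6,7,8,9} 4  {3,4,5,6,7,8,9} 13
  8 to go: {0,3,4,5,6,7,8,9} 13  {1,2,3,4,6,7,8,9} 4  {2,3,4,5,6,7,8,9} 17
  if 0:u drops first: 21 orders
  if 1:b drops first: 30 orders
heap linearizations: 51

51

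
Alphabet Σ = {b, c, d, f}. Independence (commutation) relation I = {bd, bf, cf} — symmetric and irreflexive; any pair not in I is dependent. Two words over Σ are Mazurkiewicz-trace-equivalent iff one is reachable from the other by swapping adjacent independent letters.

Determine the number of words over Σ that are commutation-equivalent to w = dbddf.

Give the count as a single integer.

5

#0=d has no predecessor
#1=b has no predecessor
#2=d depends on [0:d]
#3=d depends on [2:d]
#4=f depends on [3:d]
sources: [0:d, 1:b]
N(rest) = Σ N(rest − s) over sources s of rest; N(one piece) = 1:
  size 1 → [1]=1  [4]=1
  size 2 → [1,4]=2  [3,4]=1
  size 3 → [1,3,4]=3  [2,3,4]=1
  first=0(d) contributes 4
  first=1(b) contributes 1
|[w]| = 5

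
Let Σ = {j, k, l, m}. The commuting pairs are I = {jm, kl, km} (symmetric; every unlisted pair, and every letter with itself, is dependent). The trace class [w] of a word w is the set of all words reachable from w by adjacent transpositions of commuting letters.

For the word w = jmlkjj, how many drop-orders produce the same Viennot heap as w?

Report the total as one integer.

piece 0:j — minimal
piece 1:m — minimal
piece 2:l rests on {0:j, 1:m}
piece 3:k rests on {0:j}
piece 4:j rests on {2:l, 3:k}
piece 5:j rests on {4:j}
minimal pieces: {0:j, 1:m}
ways to finish when only these pieces remain (= sum over removing one remaining piece with nothing left below it):
  1 left: {5}→1
  2 left: {4,5}→1
  3 left: {2,4,5}→1  {3,4,5}→1
  4 left: {1,2,4,5}→1  {2,3,4,5}→2
  placing 0:j first → 3 extensions
  placing 1:m first → 2 extensions
total linear extensions = 5

5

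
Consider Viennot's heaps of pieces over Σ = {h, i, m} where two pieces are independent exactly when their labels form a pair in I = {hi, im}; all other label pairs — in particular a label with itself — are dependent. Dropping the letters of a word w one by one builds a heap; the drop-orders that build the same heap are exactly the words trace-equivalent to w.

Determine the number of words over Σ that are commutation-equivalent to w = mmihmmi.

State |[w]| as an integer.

21

piece 0:m — minimal
piece 1:m rests on {0:m}
piece 2:i — minimal
piece 3:h rests on {1:m}
piece 4:m rests on {3:h}
piece 5:m rests on {4:m}
piece 6:i rests on {2:i}
minimal pieces: {0:m, 2:i}
ways to finish when only these pieces remain (= sum over removing one remaining piece with nothing left below it):
  1 left: {5}→1  {6}→1
  2 left: {2,6}→1  {4,5}→1  {5,6}→2
  3 left: {2,5,6}→3  {3,4,5}→1  {4,5,6}→3
  4 left: {1,3,4,5}→1  {2,4,5,6}→6  {3,4,5,6}→4
  5 left: {0,1,3,4,5}→1  {1,3,4,5,6}→5  {2,3,4,5,6}→10
  placing 0:m first → 15 extensions
  placing 2:i first → 6 extensions
total linear extensions = 21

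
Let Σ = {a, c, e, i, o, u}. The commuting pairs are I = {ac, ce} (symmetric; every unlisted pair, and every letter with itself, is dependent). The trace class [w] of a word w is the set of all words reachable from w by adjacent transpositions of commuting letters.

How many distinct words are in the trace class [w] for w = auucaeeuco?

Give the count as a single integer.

drop 0:a onto floor
drop 1:u onto {0:a}
drop 2:u onto {1:u}
drop 3:c onto {2:u}
drop 4:a onto {2:u}
drop 5:e onto {4:a}
drop 6:e onto {5:e}
drop 7:u onto {3:c, 6:e}
drop 8:c onto {7:u}
drop 9:o onto {8:c}
ground layer = {0:a}
drop-orders for the pieces not yet dropped (sum over which currently-grounded one goes next):
  1 to go: {9} 1
  2 to go: {8,9} 1
  3 to go: {7,8,9} 1
  4 to go: {3,7,8,9} 1  {6,7,8,9} 1
  5 to go: {3,6,7,8,9} 2  {5,6,7,8,9} 1
  6 to go: {3,5,6,7,8,9} 3  {4,5,6,7,8,9} 1
  7 to go: {3,4,5,6,7,8,9} 4
  8 to go: {2,3,4,5,6,7,8,9} 4
  if 0:a drops first: 4 orders

4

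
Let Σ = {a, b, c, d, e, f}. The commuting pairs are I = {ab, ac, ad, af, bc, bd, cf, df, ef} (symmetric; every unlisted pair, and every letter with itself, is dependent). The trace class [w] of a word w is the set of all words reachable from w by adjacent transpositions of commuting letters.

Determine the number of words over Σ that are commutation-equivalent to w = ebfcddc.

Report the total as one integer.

15

drop 0:e onto floor
drop 1:b onto {0:e}
drop 2:f onto {1:b}
drop 3:c onto {0:e}
drop 4:d onto {3:c}
drop 5:d onto {4:d}
drop 6:c onto {5:d}
ground layer = {0:e}
drop-orders for the pieces not yet dropped (sum over which currently-grounded one goes next):
  1 to go: {2} 1  {6} 1
  2 to go: {1,2} 1  {2,6} 2  {5,6} 1
  3 to go: {1,2,6} 3  {2,5,6} 3  {4,5,6} 1
  4 to go: {1,2,5,6} 6  {2,4,5,6} 4  {3,4,5,6} 1
  5 to go: {1,2,4,5,6} 10  {2,3,4,5,6} 5
  if 0:e drops first: 15 orders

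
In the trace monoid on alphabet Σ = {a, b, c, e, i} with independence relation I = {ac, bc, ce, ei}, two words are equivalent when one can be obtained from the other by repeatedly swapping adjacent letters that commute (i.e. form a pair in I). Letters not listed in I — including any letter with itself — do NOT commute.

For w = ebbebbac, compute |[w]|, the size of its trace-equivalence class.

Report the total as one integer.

piece 0:e — minimal
piece 1:b rests on {0:e}
piece 2:b rests on {1:b}
piece 3:e rests on {2:b}
piece 4:b rests on {3:e}
piece 5:b rests on {4:b}
piece 6:a rests on {5:b}
piece 7:c — minimal
minimal pieces: {0:e, 7:c}
ways to finish when only these pieces remain (= sum over removing one remaining piece with nothing left below it):
  1 left: {6}→1  {7}→1
  2 left: {5,6}→1  {6,7}→2
  3 left: {4,5,6}→1  {5,6,7}→3
  4 left: {3,4,5,6}→1  {4,5,6,7}→4
  5 left: {2,3,4,5,6}→1  {3,4,5,6,7}→5
  6 left: {1,2,3,4,5,6}→1  {2,3,4,5,6,7}→6
  placing 0:e first → 7 extensions
  placing 7:c first → 1 extensions
total linear extensions = 8

8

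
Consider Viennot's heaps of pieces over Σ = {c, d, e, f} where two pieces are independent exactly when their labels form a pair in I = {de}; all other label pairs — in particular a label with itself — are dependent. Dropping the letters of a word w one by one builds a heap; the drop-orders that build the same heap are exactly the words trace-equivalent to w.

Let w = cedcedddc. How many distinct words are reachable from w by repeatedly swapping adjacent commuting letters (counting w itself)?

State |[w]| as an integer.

8

0(c) covers ∅
1(e) covers 0:c
2(d) covers 0:c
3(c) covers 1:e, 2:d
4(e) covers 3:c
5(d) covers 3:c
6(d) covers 5:d
7(d) covers 6:d
8(c) covers 4:e, 7:d
floor of heap: 0:c
completions by unplaced set U, small U first (add the entries for U minus each lowest piece of U):
  |U|=1: {8}:1
  |U|=2: {4,8}:1  {7,8}:1
  |U|=3: {4,7,8}:2  {6,7,8}:1
  |U|=4: {4,6,7,8}:3  {5,6,7,8}:1
  |U|=5: {4,5,6,7,8}:4
  |U|=6: {3,4,5,6,7,8}:4
  |U|=7: {1,3,4,5,6,7,8}:4  {2,3,4,5,6,7,8}:4
  start at 0(c): 8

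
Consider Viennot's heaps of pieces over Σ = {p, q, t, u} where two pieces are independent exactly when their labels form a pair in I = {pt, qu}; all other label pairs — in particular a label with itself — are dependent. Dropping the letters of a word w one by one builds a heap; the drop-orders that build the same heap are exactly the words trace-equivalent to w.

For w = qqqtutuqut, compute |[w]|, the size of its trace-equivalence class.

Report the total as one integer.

#0=q has no predecessor
#1=q depends on [0:q]
#2=q depends on [1:q]
#3=t depends on [2:q]
#4=u depends on [3:t]
#5=t depends on [4:u]
#6=u depends on [5:t]
#7=q depends on [5:t]
#8=u depends on [6:u]
#9=t depends on [7:q, 8:u]
sources: [0:q]
N(rest) = Σ N(rest − s) over sources s of rest; N(one piece) = 1:
  size 1 → [9]=1
  size 2 → [7,9]=1  [8,9]=1
  size 3 → [6,8,9]=1  [7,8,9]=2
  size 4 → [6,7,8,9]=3
  size 5 → [5,6,7,8,9]=3
  size 6 → [4,5,6,7,8,9]=3
  size 7 → [3,4,5,6,7,8,9]=3
  size 8 → [2,3,4,5,6,7,8,9]=3
  first=0(q) contributes 3

3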